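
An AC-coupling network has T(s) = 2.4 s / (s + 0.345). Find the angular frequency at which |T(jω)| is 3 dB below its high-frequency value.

For a single-pole high-pass, the −3 dB point is at the pole: ω = 0.345 rad/s.

0.345 rad/s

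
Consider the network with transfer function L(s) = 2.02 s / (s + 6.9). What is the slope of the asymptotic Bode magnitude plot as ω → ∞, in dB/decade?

With 1 zero and 1 pole, the high-frequency asymptotic slope is 20 × (1 − 1) = 0 dB/decade.

0 dB/decade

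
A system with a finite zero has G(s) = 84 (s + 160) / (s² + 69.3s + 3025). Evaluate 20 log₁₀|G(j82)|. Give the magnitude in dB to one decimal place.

|j82 + 160| = √(82² + 160²) = 179.8
|(j82)² + 69.3(j82) + 3025| = |-3699 + j5682.6| = 6780
|G(j82)| = 84 × 179.8 / 6780 = 2.2273
20 log₁₀(2.2273) = 6.96 dB

7.0 dB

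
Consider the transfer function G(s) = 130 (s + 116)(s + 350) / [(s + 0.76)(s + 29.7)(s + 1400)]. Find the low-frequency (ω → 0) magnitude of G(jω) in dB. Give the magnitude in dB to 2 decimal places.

G(0) = 130 × 116 × 350 / (0.76 × 29.7 × 1400) = 167.02
20 log₁₀(167.02) = 44.455 dB

44.46 dB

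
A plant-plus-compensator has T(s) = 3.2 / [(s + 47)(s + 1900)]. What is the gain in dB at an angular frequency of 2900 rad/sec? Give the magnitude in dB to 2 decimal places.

-129.95 dB

|j2900 + 47| = √(2900² + 47²) = 2900
|j2900 + 1900| = √(2900² + 1900²) = 3467
|T(j2900)| = 3.2 / (2900 × 3467) = 3.1823e-07
20 log₁₀(3.1823e-07) = -129.945 dB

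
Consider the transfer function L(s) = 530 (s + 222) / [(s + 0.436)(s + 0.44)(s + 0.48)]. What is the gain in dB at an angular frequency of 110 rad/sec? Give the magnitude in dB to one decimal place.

|j110 + 222| = √(110² + 222²) = 247.8
|j110 + 0.436| = √(110² + 0.436²) = 110
|j110 + 0.44| = √(110² + 0.44²) = 110
|j110 + 0.48| = √(110² + 0.48²) = 110
|L(j110)| = 530 × 247.8 / (110 × 110 × 110) = 0.098654
20 log₁₀(0.098654) = -20.12 dB

-20.1 dB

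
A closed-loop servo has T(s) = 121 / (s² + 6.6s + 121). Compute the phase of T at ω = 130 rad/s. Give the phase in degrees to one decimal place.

-177.1°

∠[(j130)² + 6.6(j130) + 121] = ∠[-16779 + j858] = 177.07°
∠T(j130) = −177.07° = -177.07°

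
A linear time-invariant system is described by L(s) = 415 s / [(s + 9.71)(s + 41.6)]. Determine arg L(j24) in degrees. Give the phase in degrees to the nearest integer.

-8°

∠(j24) = 90.00°
∠(j24 + 9.71) = arctan(24/9.71) = 67.97°
∠(j24 + 41.6) = arctan(24/41.6) = 29.98°
∠L(j24) = 90.00° − (67.97° + 29.98°) = -7.95°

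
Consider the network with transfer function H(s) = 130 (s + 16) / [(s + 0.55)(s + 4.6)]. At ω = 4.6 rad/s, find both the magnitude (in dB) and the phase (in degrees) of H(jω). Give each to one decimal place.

|j4.6 + 16| = √(4.6² + 16²) = 16.65
|j4.6 + 0.55| = √(4.6² + 0.55²) = 4.633
|j4.6 + 4.6| = √(4.6² + 4.6²) = 6.505
|H(j4.6)| = 130 × 16.65 / (4.633 × 6.505) = 71.812
20 log₁₀(71.812) = 37.12 dB
∠(j4.6 + 16) = arctan(4.6/16) = 16.04°
∠(j4.6 + 0.55) = arctan(4.6/0.55) = 83.18°
∠(j4.6 + 4.6) = arctan(4.6/4.6) = 45.00°
∠H(j4.6) = 16.04° − (83.18° + 45.00°) = -112.14°

|H| = 37.1 dB, ∠H = -112.1°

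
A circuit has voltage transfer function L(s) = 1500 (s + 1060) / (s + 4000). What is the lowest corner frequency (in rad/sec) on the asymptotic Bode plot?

Break frequencies occur at each pole and zero magnitude: 1060 rad/sec, 4000 rad/sec.
The lowest is 1060 rad/sec.

1060 rad/sec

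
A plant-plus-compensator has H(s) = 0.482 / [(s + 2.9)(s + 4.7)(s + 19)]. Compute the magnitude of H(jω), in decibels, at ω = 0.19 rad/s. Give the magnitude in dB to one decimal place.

|j0.19 + 2.9| = √(0.19² + 2.9²) = 2.906
|j0.19 + 4.7| = √(0.19² + 4.7²) = 4.704
|j0.19 + 19| = √(0.19² + 19²) = 19
|H(j0.19)| = 0.482 / (2.906 × 4.704 × 19) = 0.0018556
20 log₁₀(0.0018556) = -54.63 dB

-54.6 dB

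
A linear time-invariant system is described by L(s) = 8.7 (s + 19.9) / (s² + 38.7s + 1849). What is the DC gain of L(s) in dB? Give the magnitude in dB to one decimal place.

L(0) = 8.7 × 19.9 / 1849 = 0.093634
20 log₁₀(0.093634) = -20.57 dB

-20.6 dB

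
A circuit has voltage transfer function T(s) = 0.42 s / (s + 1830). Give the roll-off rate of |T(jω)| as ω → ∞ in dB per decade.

With 1 zero and 1 pole, the high-frequency asymptotic slope is 20 × (1 − 1) = 0 dB/decade.

0 dB/decade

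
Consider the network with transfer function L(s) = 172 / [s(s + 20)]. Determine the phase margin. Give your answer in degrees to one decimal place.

Gain crossover: |L(jω)| = 1 at ω ≈ 7.99 rad/s.
∠L(j7.99) = −90° − arctan(7.99/20) ≈ -111.77°
PM = 180° + (-111.77°) = 68.23°

68.2°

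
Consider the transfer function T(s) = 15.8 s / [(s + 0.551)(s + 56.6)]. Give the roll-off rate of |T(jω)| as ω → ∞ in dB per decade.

With 1 zero and 2 poles, the high-frequency asymptotic slope is 20 × (1 − 2) = -20 dB/decade.

-20 dB/decade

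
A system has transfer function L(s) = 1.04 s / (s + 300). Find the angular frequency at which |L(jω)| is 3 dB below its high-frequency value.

For a single-pole high-pass, the −3 dB point is at the pole: ω = 300 rad/s.

300 rad/s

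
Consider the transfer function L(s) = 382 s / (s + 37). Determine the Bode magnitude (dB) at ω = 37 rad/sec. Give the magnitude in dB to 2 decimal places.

48.63 dB

|j37| = 37
|j37 + 37| = √(37² + 37²) = 52.33
|L(j37)| = 382 × 37 / 52.33 = 270.11
20 log₁₀(270.11) = 48.631 dB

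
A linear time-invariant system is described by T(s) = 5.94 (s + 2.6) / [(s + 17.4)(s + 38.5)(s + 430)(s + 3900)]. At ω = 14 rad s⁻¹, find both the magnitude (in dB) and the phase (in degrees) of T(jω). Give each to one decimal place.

|j14 + 2.6| = √(14² + 2.6²) = 14.24
|j14 + 17.4| = √(14² + 17.4²) = 22.33
|j14 + 38.5| = √(14² + 38.5²) = 40.97
|j14 + 430| = √(14² + 430²) = 430.2
|j14 + 3900| = √(14² + 3900²) = 3900
|T(j14)| = 5.94 × 14.24 / (22.33 × 40.97 × 430.2 × 3900) = 5.5098e-08
20 log₁₀(5.5098e-08) = -145.18 dB
∠(j14 + 2.6) = arctan(14/2.6) = 79.48°
∠(j14 + 17.4) = arctan(14/17.4) = 38.82°
∠(j14 + 38.5) = arctan(14/38.5) = 19.98°
∠(j14 + 430) = arctan(14/430) = 1.86°
∠(j14 + 3900) = arctan(14/3900) = 0.21°
∠T(j14) = 79.48° − (38.82° + 19.98° + 1.86° + 0.21°) = 18.61°

|T| = -145.2 dB, ∠T = 18.6°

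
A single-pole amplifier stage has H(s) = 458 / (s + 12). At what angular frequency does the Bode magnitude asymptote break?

12 rad/sec

The single real pole at s = −12 gives a corner at ω = 12 rad/sec.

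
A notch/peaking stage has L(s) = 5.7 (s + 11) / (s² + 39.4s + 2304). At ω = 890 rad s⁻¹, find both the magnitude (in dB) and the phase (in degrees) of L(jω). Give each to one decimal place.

|j890 + 11| = √(890² + 11²) = 890.1
|(j890)² + 39.4(j890) + 2304| = |-7.898e+05 + j35066| = 7.906e+05
|L(j890)| = 5.7 × 890.1 / 7.906e+05 = 0.0064173
20 log₁₀(0.0064173) = -43.85 dB
∠(j890 + 11) = arctan(890/11) = 89.29°
∠[(j890)² + 39.4(j890) + 2304] = ∠[-7.898e+05 + j35066] = 177.46°
∠L(j890) = 89.29° − 177.46° = -88.17°

|L| = -43.9 dB, ∠L = -88.2°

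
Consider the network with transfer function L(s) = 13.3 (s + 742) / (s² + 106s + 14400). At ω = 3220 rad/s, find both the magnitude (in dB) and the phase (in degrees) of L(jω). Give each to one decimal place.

|j3220 + 742| = √(3220² + 742²) = 3304
|(j3220)² + 106(j3220) + 14400| = |-1.0354e+07 + j3.4132e+05| = 1.036e+07
|L(j3220)| = 13.3 × 3304 / 1.036e+07 = 0.0042423
20 log₁₀(0.0042423) = -47.45 dB
∠(j3220 + 742) = arctan(3220/742) = 77.02°
∠[(j3220)² + 106(j3220) + 14400] = ∠[-1.0354e+07 + j3.4132e+05] = 178.11°
∠L(j3220) = 77.02° − 178.11° = -101.09°

|L| = -47.4 dB, ∠L = -101.1°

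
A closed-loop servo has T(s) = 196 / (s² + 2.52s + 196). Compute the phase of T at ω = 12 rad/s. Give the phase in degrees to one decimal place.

∠[(j12)² + 2.52(j12) + 196] = ∠[52 + j30.24] = 30.18°
∠T(j12) = −30.18° = -30.18°

-30.2°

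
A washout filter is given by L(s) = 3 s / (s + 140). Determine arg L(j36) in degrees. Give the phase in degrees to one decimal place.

∠(j36) = 90.00°
∠(j36 + 140) = arctan(36/140) = 14.42°
∠L(j36) = 90.00° − 14.42° = 75.58°

75.6 deg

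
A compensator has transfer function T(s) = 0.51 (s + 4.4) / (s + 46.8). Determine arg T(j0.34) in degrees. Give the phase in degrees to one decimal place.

4.0°

∠(j0.34 + 4.4) = arctan(0.34/4.4) = 4.42°
∠(j0.34 + 46.8) = arctan(0.34/46.8) = 0.42°
∠T(j0.34) = 4.42° − 0.42° = 4.00°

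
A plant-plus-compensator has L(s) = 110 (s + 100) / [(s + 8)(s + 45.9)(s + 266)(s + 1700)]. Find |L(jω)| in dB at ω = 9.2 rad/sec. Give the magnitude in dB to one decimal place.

-87.4 dB

|j9.2 + 100| = √(9.2² + 100²) = 100.4
|j9.2 + 8| = √(9.2² + 8²) = 12.19
|j9.2 + 45.9| = √(9.2² + 45.9²) = 46.81
|j9.2 + 266| = √(9.2² + 266²) = 266.2
|j9.2 + 1700| = √(9.2² + 1700²) = 1700
|L(j9.2)| = 110 × 100.4 / (12.19 × 46.81 × 266.2 × 1700) = 4.2775e-05
20 log₁₀(4.2775e-05) = -87.38 dB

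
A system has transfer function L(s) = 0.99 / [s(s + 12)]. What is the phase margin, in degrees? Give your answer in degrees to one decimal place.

Gain crossover: |L(jω)| = 1 at ω ≈ 0.0825 rad/sec.
∠L(j0.0825) = −90° − arctan(0.0825/12) ≈ -90.39°
PM = 180° + (-90.39°) = 89.61°

89.6 deg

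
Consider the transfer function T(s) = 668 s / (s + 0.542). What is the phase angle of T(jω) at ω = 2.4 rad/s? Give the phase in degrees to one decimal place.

∠(j2.4) = 90.00°
∠(j2.4 + 0.542) = arctan(2.4/0.542) = 77.27°
∠T(j2.4) = 90.00° − 77.27° = 12.73°

12.7°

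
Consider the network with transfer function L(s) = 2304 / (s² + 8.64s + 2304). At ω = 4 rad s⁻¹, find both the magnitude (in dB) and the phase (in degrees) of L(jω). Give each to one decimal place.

|L| = 0.1 dB, ∠L = -0.9°

|(j4)² + 8.64(j4) + 2304| = |2288 + j34.56| = 2288
|L(j4)| = 2304 / 2288 = 1.0069
20 log₁₀(1.0069) = 0.06 dB
∠[(j4)² + 8.64(j4) + 2304] = ∠[2288 + j34.56] = 0.87°
∠L(j4) = −0.87° = -0.87°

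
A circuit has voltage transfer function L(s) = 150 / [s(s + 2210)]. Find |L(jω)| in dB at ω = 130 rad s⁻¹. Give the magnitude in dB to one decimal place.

-65.7 dB

|j130 + 2210| = √(130² + 2210²) = 2214
|j130| = 130
|L(j130)| = 150 / (2214 × 130) = 0.0005212
20 log₁₀(0.0005212) = -65.66 dB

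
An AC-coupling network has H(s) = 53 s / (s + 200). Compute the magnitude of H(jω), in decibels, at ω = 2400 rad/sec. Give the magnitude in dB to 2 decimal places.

|j2400| = 2400
|j2400 + 200| = √(2400² + 200²) = 2408
|H(j2400)| = 53 × 2400 / 2408 = 52.817
20 log₁₀(52.817) = 34.455 dB

34.46 dB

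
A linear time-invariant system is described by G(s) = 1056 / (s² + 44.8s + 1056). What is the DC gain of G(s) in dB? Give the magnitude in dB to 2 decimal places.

0.00 dB

G(0) = 1056 / 1056 = 1
20 log₁₀(1) = 0.000 dB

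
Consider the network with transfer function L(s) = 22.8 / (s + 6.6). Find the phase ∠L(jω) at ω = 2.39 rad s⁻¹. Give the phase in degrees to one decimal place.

-19.9 deg

∠(j2.39 + 6.6) = arctan(2.39/6.6) = 19.91°
∠L(j2.39) = −19.91° = -19.91°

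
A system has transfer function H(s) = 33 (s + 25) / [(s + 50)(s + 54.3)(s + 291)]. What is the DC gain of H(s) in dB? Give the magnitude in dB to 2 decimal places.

-59.62 dB

H(0) = 33 × 25 / (50 × 54.3 × 291) = 0.0010442
20 log₁₀(0.0010442) = -59.624 dB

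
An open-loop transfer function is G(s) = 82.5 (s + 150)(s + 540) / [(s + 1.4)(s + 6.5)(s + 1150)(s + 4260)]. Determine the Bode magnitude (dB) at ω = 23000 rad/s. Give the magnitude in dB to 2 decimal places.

|j23000 + 150| = √(23000² + 150²) = 2.3e+04
|j23000 + 540| = √(23000² + 540²) = 2.301e+04
|j23000 + 1.4| = √(23000² + 1.4²) = 2.3e+04
|j23000 + 6.5| = √(23000² + 6.5²) = 2.3e+04
|j23000 + 1150| = √(23000² + 1150²) = 2.303e+04
|j23000 + 4260| = √(23000² + 4260²) = 2.339e+04
|G(j23000)| = 82.5 × 2.3e+04 × 2.301e+04 / (2.3e+04 × 2.3e+04 × 2.303e+04 × 2.339e+04) = 1.532e-07
20 log₁₀(1.532e-07) = -136.295 dB

-136.29 dB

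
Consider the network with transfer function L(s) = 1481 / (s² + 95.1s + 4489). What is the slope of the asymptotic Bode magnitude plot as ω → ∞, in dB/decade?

-40 dB/decade

With 0 zeros and 2 poles, the high-frequency asymptotic slope is 20 × (0 − 2) = -40 dB/decade.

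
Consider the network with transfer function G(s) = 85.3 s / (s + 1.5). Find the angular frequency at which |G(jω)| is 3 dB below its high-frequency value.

For a single-pole high-pass, the −3 dB point is at the pole: ω = 1.5 rad/sec.

1.5 rad/sec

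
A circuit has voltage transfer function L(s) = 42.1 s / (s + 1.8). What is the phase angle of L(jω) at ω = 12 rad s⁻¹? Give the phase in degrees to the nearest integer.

9°

∠(j12) = 90.00°
∠(j12 + 1.8) = arctan(12/1.8) = 81.47°
∠L(j12) = 90.00° − 81.47° = 8.53°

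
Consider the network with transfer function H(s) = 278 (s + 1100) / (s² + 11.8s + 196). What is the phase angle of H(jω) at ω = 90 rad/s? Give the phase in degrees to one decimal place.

∠(j90 + 1100) = arctan(90/1100) = 4.68°
∠[(j90)² + 11.8(j90) + 196] = ∠[-7904 + j1062] = 172.35°
∠H(j90) = 4.68° − 172.35° = -167.67°

-167.7°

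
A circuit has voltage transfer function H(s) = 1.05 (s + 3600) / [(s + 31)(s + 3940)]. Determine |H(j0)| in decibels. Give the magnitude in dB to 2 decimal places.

H(0) = 1.05 × 3600 / (31 × 3940) = 0.030948
20 log₁₀(0.030948) = -30.187 dB

-30.19 dB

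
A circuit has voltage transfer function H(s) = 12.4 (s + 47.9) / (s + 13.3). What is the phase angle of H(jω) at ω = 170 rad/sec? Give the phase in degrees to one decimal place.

∠(j170 + 47.9) = arctan(170/47.9) = 74.26°
∠(j170 + 13.3) = arctan(170/13.3) = 85.53°
∠H(j170) = 74.26° − 85.53° = -11.26°

-11.3°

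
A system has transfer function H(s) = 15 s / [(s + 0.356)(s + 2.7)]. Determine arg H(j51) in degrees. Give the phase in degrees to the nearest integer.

∠(j51) = 90.00°
∠(j51 + 0.356) = arctan(51/0.356) = 89.60°
∠(j51 + 2.7) = arctan(51/2.7) = 86.97°
∠H(j51) = 90.00° − (89.60° + 86.97°) = -86.57°

-87 deg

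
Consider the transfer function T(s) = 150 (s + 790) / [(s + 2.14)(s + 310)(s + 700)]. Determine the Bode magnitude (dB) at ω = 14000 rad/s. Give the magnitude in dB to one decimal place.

|j14000 + 790| = √(14000² + 790²) = 1.402e+04
|j14000 + 2.14| = √(14000² + 2.14²) = 1.4e+04
|j14000 + 310| = √(14000² + 310²) = 1.4e+04
|j14000 + 700| = √(14000² + 700²) = 1.402e+04
|T(j14000)| = 150 × 1.402e+04 / (1.4e+04 × 1.4e+04 × 1.402e+04) = 7.6538e-07
20 log₁₀(7.6538e-07) = -122.32 dB

-122.3 dB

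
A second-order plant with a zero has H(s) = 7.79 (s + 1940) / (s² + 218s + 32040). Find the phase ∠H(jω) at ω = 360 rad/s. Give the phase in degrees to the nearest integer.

-131°

∠(j360 + 1940) = arctan(360/1940) = 10.51°
∠[(j360)² + 218(j360) + 32040] = ∠[-97560 + j78480] = 141.19°
∠H(j360) = 10.51° − 141.19° = -130.67°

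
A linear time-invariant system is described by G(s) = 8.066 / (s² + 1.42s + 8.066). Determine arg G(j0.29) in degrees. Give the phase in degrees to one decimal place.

-3.0°

∠[(j0.29)² + 1.42(j0.29) + 8.066] = ∠[7.9819 + j0.4118] = 2.95°
∠G(j0.29) = −2.95° = -2.95°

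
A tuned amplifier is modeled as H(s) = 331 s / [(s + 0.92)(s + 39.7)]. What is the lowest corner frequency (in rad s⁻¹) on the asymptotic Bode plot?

Break frequencies occur at each pole and zero magnitude: 0.92 rad s⁻¹, 39.7 rad s⁻¹.
The lowest is 0.92 rad s⁻¹.

0.92 rad s⁻¹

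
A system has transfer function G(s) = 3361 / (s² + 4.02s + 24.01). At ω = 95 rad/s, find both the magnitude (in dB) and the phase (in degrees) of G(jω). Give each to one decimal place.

|(j95)² + 4.02(j95) + 24.01| = |-9001 + j381.9| = 9009
|G(j95)| = 3361 / 9009 = 0.37307
20 log₁₀(0.37307) = -8.56 dB
∠[(j95)² + 4.02(j95) + 24.01] = ∠[-9001 + j381.9] = 177.57°
∠G(j95) = −177.57° = -177.57°

|G| = -8.6 dB, ∠G = -177.6°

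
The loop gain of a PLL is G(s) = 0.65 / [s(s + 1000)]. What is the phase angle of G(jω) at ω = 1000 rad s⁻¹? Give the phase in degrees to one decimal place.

∠(j1000 + 1000) = arctan(1000/1000) = 45.00°
∠(j1000) = 90.00°
∠G(j1000) = − (45.00° + 90.00°) = -135.00°

-135.0 deg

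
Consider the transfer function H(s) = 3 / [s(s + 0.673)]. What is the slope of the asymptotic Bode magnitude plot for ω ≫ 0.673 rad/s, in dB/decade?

With 0 zeros and 2 poles, the high-frequency asymptotic slope is 20 × (0 − 2) = -40 dB/decade.

-40 dB/decade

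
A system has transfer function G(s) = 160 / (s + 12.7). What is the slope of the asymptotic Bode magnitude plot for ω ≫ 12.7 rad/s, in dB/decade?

With 0 zeros and 1 pole, the high-frequency asymptotic slope is 20 × (0 − 1) = -20 dB/decade.

-20 dB/decade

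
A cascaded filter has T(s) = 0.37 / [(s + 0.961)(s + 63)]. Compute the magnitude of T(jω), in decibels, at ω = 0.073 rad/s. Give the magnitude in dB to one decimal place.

-44.3 dB

|j0.073 + 0.961| = √(0.073² + 0.961²) = 0.9638
|j0.073 + 63| = √(0.073² + 63²) = 63
|T(j0.073)| = 0.37 / (0.9638 × 63) = 0.0060938
20 log₁₀(0.0060938) = -44.30 dB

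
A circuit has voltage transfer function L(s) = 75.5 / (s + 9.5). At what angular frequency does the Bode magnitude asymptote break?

The single real pole at s = −9.5 gives a corner at ω = 9.5 rad/sec.

9.5 rad/sec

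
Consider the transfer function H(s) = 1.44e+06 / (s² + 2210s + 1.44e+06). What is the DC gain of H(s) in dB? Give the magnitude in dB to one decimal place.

H(0) = 1.44e+06 / 1.44e+06 = 1
20 log₁₀(1) = 0.00 dB

0.0 dB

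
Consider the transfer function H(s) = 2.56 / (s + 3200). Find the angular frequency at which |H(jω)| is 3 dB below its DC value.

For a single-pole low-pass, the −3 dB point is at the pole: ω = 3200 rad/s.

3200 rad/s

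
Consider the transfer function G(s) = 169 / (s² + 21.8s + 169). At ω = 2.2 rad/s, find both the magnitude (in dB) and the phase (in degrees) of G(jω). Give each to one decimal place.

|(j2.2)² + 21.8(j2.2) + 169| = |164.16 + j47.96| = 171
|G(j2.2)| = 169 / 171 = 0.98817
20 log₁₀(0.98817) = -0.10 dB
∠[(j2.2)² + 21.8(j2.2) + 169] = ∠[164.16 + j47.96] = 16.29°
∠G(j2.2) = −16.29° = -16.29°

|G| = -0.1 dB, ∠G = -16.3°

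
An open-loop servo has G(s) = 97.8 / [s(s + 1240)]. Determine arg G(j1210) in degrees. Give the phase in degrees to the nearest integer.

∠(j1210 + 1240) = arctan(1210/1240) = 44.30°
∠(j1210) = 90.00°
∠G(j1210) = − (44.30° + 90.00°) = -134.30°

-134 deg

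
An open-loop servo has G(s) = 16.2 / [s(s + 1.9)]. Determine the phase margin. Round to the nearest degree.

Gain crossover: |G(jω)| = 1 at ω ≈ 3.81 rad s⁻¹.
∠G(j3.81) = −90° − arctan(3.81/1.9) ≈ -153.48°
PM = 180° + (-153.48°) = 26.52°

27°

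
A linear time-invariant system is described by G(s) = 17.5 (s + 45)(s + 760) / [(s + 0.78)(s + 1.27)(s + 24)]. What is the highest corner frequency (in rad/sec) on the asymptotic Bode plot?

760 rad/sec

Break frequencies occur at each pole and zero magnitude: 0.78 rad/sec, 1.27 rad/sec, 24 rad/sec, 45 rad/sec, 760 rad/sec.
The highest is 760 rad/sec.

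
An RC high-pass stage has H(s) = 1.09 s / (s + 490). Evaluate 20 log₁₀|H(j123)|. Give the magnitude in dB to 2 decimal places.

|j123| = 123
|j123 + 490| = √(123² + 490²) = 505.2
|H(j123)| = 1.09 × 123 / 505.2 = 0.26538
20 log₁₀(0.26538) = -11.523 dB

-11.52 dB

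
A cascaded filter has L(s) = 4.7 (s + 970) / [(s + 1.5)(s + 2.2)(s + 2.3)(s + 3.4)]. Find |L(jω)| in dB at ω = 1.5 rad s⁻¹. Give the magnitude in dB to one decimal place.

|j1.5 + 970| = √(1.5² + 970²) = 970
|j1.5 + 1.5| = √(1.5² + 1.5²) = 2.121
|j1.5 + 2.2| = √(1.5² + 2.2²) = 2.663
|j1.5 + 2.3| = √(1.5² + 2.3²) = 2.746
|j1.5 + 3.4| = √(1.5² + 3.4²) = 3.716
|L(j1.5)| = 4.7 × 970 / (2.121 × 2.663 × 2.746 × 3.716) = 79.097
20 log₁₀(79.097) = 37.96 dB

38.0 dB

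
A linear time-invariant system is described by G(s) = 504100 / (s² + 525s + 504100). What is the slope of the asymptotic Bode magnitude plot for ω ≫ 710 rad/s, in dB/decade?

With 0 zeros and 2 poles, the high-frequency asymptotic slope is 20 × (0 − 2) = -40 dB/decade.

-40 dB/decade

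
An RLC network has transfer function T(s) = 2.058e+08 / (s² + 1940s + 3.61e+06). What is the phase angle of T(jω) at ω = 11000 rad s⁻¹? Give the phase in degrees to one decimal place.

∠[(j11000)² + 1940(j11000) + 3.61e+06] = ∠[-1.1739e+08 + j2.134e+07] = 169.70°
∠T(j11000) = −169.70° = -169.70°

-169.7°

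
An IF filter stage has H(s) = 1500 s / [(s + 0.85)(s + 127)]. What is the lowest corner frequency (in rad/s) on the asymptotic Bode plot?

Break frequencies occur at each pole and zero magnitude: 0.85 rad/s, 127 rad/s.
The lowest is 0.85 rad/s.

0.85 rad/s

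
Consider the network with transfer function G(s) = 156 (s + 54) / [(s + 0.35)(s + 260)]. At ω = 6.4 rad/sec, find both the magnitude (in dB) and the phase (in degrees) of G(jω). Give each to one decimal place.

|j6.4 + 54| = √(6.4² + 54²) = 54.38
|j6.4 + 0.35| = √(6.4² + 0.35²) = 6.41
|j6.4 + 260| = √(6.4² + 260²) = 260.1
|G(j6.4)| = 156 × 54.38 / (6.41 × 260.1) = 5.0888
20 log₁₀(5.0888) = 14.13 dB
∠(j6.4 + 54) = arctan(6.4/54) = 6.76°
∠(j6.4 + 0.35) = arctan(6.4/0.35) = 86.87°
∠(j6.4 + 260) = arctan(6.4/260) = 1.41°
∠G(j6.4) = 6.76° − (86.87° + 1.41°) = -81.52°

|G| = 14.1 dB, ∠G = -81.5°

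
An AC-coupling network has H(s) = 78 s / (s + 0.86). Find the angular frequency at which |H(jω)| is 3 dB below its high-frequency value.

0.86 rad s⁻¹

For a single-pole high-pass, the −3 dB point is at the pole: ω = 0.86 rad s⁻¹.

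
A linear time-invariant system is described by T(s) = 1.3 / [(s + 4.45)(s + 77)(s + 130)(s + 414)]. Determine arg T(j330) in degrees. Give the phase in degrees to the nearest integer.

-273°

∠(j330 + 4.45) = arctan(330/4.45) = 89.23°
∠(j330 + 77) = arctan(330/77) = 76.87°
∠(j330 + 130) = arctan(330/130) = 68.50°
∠(j330 + 414) = arctan(330/414) = 38.56°
∠T(j330) = − (89.23° + 76.87° + 68.50° + 38.56°) = -273.15°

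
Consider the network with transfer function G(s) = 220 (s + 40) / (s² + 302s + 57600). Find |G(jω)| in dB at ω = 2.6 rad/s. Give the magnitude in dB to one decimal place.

-16.3 dB

|j2.6 + 40| = √(2.6² + 40²) = 40.08
|(j2.6)² + 302(j2.6) + 57600| = |57593 + j785.2| = 5.76e+04
|G(j2.6)| = 220 × 40.08 / 5.76e+04 = 0.1531
20 log₁₀(0.1531) = -16.30 dB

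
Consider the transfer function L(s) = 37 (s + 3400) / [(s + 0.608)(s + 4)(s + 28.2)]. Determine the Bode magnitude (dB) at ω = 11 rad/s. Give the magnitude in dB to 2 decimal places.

|j11 + 3400| = √(11² + 3400²) = 3400
|j11 + 0.608| = √(11² + 0.608²) = 11.02
|j11 + 4| = √(11² + 4²) = 11.7
|j11 + 28.2| = √(11² + 28.2²) = 30.27
|L(j11)| = 37 × 3400 / (11.02 × 11.7 × 30.27) = 32.23
20 log₁₀(32.23) = 30.165 dB

30.17 dB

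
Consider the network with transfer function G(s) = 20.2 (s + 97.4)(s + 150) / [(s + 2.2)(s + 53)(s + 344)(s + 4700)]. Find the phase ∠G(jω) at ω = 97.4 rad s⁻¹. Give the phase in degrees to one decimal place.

∠(j97.4 + 97.4) = arctan(97.4/97.4) = 45.00°
∠(j97.4 + 150) = arctan(97.4/150) = 33.00°
∠(j97.4 + 2.2) = arctan(97.4/2.2) = 88.71°
∠(j97.4 + 53) = arctan(97.4/53) = 61.45°
∠(j97.4 + 344) = arctan(97.4/344) = 15.81°
∠(j97.4 + 4700) = arctan(97.4/4700) = 1.19°
∠G(j97.4) = 45.00° + 33.00° − (88.71° + 61.45° + 15.81° + 1.19°) = -89.15°

-89.2°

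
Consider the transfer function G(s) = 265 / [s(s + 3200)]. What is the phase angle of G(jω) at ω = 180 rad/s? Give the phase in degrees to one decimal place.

∠(j180 + 3200) = arctan(180/3200) = 3.22°
∠(j180) = 90.00°
∠G(j180) = − (3.22° + 90.00°) = -93.22°

-93.2°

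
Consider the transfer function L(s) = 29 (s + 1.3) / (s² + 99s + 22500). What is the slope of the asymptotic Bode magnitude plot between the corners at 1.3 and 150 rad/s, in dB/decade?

In this band the factors already past their corner are: zero at 1.3; net slope = 20 dB/decade.

20 dB/decade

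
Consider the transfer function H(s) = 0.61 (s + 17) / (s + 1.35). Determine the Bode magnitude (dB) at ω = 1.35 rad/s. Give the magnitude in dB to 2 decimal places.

|j1.35 + 17| = √(1.35² + 17²) = 17.05
|j1.35 + 1.35| = √(1.35² + 1.35²) = 1.909
|H(j1.35)| = 0.61 × 17.05 / 1.909 = 5.4487
20 log₁₀(5.4487) = 14.726 dB

14.73 dB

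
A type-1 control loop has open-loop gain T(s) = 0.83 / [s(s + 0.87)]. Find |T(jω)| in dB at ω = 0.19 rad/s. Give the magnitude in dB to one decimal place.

13.8 dB

|j0.19 + 0.87| = √(0.19² + 0.87²) = 0.8905
|j0.19| = 0.19
|T(j0.19)| = 0.83 / (0.8905 × 0.19) = 4.9056
20 log₁₀(4.9056) = 13.81 dB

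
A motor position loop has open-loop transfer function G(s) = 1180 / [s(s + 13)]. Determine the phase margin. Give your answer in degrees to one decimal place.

21.4 deg

Gain crossover: |G(jω)| = 1 at ω ≈ 33.1 rad s⁻¹.
∠G(j33.1) = −90° − arctan(33.1/13) ≈ -158.58°
PM = 180° + (-158.58°) = 21.42°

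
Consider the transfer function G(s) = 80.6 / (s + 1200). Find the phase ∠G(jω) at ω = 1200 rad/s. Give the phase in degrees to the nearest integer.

-45 deg

∠(j1200 + 1200) = arctan(1200/1200) = 45.00°
∠G(j1200) = −45.00° = -45.00°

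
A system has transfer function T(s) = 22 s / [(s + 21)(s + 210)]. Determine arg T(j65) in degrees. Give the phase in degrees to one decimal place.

0.7°

∠(j65) = 90.00°
∠(j65 + 21) = arctan(65/21) = 72.10°
∠(j65 + 210) = arctan(65/210) = 17.20°
∠T(j65) = 90.00° − (72.10° + 17.20°) = 0.71°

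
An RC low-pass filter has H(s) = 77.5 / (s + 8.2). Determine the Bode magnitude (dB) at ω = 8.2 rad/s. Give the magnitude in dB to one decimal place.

|j8.2 + 8.2| = √(8.2² + 8.2²) = 11.6
|H(j8.2)| = 77.5 / 11.6 = 6.683
20 log₁₀(6.683) = 16.50 dB

16.5 dB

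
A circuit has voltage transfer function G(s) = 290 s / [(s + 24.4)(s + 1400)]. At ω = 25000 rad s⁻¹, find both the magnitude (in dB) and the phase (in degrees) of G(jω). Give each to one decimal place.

|G| = -38.7 dB, ∠G = -86.7°

|j25000| = 2.5e+04
|j25000 + 24.4| = √(25000² + 24.4²) = 2.5e+04
|j25000 + 1400| = √(25000² + 1400²) = 2.504e+04
|G(j25000)| = 290 × 2.5e+04 / (2.5e+04 × 2.504e+04) = 0.011582
20 log₁₀(0.011582) = -38.72 dB
∠(j25000) = 90.00°
∠(j25000 + 24.4) = arctan(25000/24.4) = 89.94°
∠(j25000 + 1400) = arctan(25000/1400) = 86.79°
∠G(j25000) = 90.00° − (89.94° + 86.79°) = -86.74°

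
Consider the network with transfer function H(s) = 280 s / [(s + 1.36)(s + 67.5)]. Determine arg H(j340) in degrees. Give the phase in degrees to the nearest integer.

-79°

∠(j340) = 90.00°
∠(j340 + 1.36) = arctan(340/1.36) = 89.77°
∠(j340 + 67.5) = arctan(340/67.5) = 78.77°
∠H(j340) = 90.00° − (89.77° + 78.77°) = -78.54°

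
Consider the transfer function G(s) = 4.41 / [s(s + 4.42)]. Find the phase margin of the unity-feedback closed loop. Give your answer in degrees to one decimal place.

77.6°

Gain crossover: |G(jω)| = 1 at ω ≈ 0.974 rad/s.
∠G(j0.974) = −90° − arctan(0.974/4.42) ≈ -102.43°
PM = 180° + (-102.43°) = 77.57°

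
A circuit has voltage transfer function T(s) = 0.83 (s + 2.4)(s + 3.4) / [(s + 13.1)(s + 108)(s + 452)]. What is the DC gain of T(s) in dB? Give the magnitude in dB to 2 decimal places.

-99.50 dB

T(0) = 0.83 × 2.4 × 3.4 / (13.1 × 108 × 452) = 1.0591e-05
20 log₁₀(1.0591e-05) = -99.501 dB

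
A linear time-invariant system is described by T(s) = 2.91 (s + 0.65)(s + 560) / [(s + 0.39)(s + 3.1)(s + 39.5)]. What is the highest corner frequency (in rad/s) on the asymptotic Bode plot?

560 rad/s

Break frequencies occur at each pole and zero magnitude: 0.39 rad/s, 0.65 rad/s, 3.1 rad/s, 39.5 rad/s, 560 rad/s.
The highest is 560 rad/s.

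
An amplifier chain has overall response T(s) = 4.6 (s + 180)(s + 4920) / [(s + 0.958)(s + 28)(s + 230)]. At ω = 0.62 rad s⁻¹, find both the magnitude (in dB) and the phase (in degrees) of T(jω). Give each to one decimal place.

|j0.62 + 180| = √(0.62² + 180²) = 180
|j0.62 + 4920| = √(0.62² + 4920²) = 4920
|j0.62 + 0.958| = √(0.62² + 0.958²) = 1.141
|j0.62 + 28| = √(0.62² + 28²) = 28.01
|j0.62 + 230| = √(0.62² + 230²) = 230
|T(j0.62)| = 4.6 × 180 × 4920 / (1.141 × 28.01 × 230) = 554.21
20 log₁₀(554.21) = 54.87 dB
∠(j0.62 + 180) = arctan(0.62/180) = 0.20°
∠(j0.62 + 4920) = arctan(0.62/4920) = 0.01°
∠(j0.62 + 0.958) = arctan(0.62/0.958) = 32.91°
∠(j0.62 + 28) = arctan(0.62/28) = 1.27°
∠(j0.62 + 230) = arctan(0.62/230) = 0.15°
∠T(j0.62) = 0.20° + 0.01° − (32.91° + 1.27° + 0.15°) = -34.13°

|T| = 54.9 dB, ∠T = -34.1°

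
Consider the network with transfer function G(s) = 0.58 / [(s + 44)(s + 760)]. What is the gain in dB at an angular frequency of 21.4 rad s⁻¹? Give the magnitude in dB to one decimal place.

|j21.4 + 44| = √(21.4² + 44²) = 48.93
|j21.4 + 760| = √(21.4² + 760²) = 760.3
|G(j21.4)| = 0.58 / (48.93 × 760.3) = 1.5591e-05
20 log₁₀(1.5591e-05) = -96.14 dB

-96.1 dB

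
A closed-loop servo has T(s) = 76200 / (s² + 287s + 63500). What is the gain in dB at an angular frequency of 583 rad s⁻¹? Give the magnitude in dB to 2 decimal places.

|(j583)² + 287(j583) + 63500| = |-2.7639e+05 + j1.6732e+05| = 3.231e+05
|T(j583)| = 76200 / 3.231e+05 = 0.23585
20 log₁₀(0.23585) = -12.547 dB

-12.55 dB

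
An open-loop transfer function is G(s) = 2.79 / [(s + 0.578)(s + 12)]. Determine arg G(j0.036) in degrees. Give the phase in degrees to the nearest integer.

-4°

∠(j0.036 + 0.578) = arctan(0.036/0.578) = 3.56°
∠(j0.036 + 12) = arctan(0.036/12) = 0.17°
∠G(j0.036) = − (3.56° + 0.17°) = -3.74°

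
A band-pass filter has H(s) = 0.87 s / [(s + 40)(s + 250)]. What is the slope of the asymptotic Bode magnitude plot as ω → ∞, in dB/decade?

With 1 zero and 2 poles, the high-frequency asymptotic slope is 20 × (1 − 2) = -20 dB/decade.

-20 dB/decade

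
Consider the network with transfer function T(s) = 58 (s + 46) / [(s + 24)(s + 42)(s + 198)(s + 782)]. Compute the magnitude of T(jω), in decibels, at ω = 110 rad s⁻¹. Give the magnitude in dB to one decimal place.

-110.7 dB

|j110 + 46| = √(110² + 46²) = 119.2
|j110 + 24| = √(110² + 24²) = 112.6
|j110 + 42| = √(110² + 42²) = 117.7
|j110 + 198| = √(110² + 198²) = 226.5
|j110 + 782| = √(110² + 782²) = 789.7
|T(j110)| = 58 × 119.2 / (112.6 × 117.7 × 226.5 × 789.7) = 2.9164e-06
20 log₁₀(2.9164e-06) = -110.70 dB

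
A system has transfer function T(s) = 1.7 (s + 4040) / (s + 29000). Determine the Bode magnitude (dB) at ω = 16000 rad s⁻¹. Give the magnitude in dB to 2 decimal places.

|j16000 + 4040| = √(16000² + 4040²) = 1.65e+04
|j16000 + 29000| = √(16000² + 29000²) = 3.312e+04
|T(j16000)| = 1.7 × 1.65e+04 / 3.312e+04 = 0.84701
20 log₁₀(0.84701) = -1.442 dB

-1.44 dB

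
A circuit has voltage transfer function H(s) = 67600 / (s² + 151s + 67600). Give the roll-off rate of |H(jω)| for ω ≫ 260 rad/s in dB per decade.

With 0 zeros and 2 poles, the high-frequency asymptotic slope is 20 × (0 − 2) = -40 dB/decade.

-40 dB/decade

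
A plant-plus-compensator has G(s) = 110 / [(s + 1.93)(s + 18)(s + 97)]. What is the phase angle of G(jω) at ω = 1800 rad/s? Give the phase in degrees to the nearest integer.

∠(j1800 + 1.93) = arctan(1800/1.93) = 89.94°
∠(j1800 + 18) = arctan(1800/18) = 89.43°
∠(j1800 + 97) = arctan(1800/97) = 86.92°
∠G(j1800) = − (89.94° + 89.43° + 86.92°) = -266.28°

-266°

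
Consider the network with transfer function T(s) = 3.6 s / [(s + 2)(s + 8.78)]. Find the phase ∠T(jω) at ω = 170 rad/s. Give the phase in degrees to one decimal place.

∠(j170) = 90.00°
∠(j170 + 2) = arctan(170/2) = 89.33°
∠(j170 + 8.78) = arctan(170/8.78) = 87.04°
∠T(j170) = 90.00° − (89.33° + 87.04°) = -86.37°

-86.4°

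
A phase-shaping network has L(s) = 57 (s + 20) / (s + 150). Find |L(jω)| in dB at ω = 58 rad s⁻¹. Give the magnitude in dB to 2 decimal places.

|j58 + 20| = √(58² + 20²) = 61.35
|j58 + 150| = √(58² + 150²) = 160.8
|L(j58)| = 57 × 61.35 / 160.8 = 21.745
20 log₁₀(21.745) = 26.747 dB

26.75 dB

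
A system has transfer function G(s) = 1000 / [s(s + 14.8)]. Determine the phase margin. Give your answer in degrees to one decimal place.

Gain crossover: |G(jω)| = 1 at ω ≈ 29.9 rad s⁻¹.
∠G(j29.9) = −90° − arctan(29.9/14.8) ≈ -153.70°
PM = 180° + (-153.70°) = 26.30°

26.3°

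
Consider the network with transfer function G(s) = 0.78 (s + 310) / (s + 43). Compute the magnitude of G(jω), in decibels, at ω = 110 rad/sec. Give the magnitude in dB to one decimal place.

6.7 dB

|j110 + 310| = √(110² + 310²) = 328.9
|j110 + 43| = √(110² + 43²) = 118.1
|G(j110)| = 0.78 × 328.9 / 118.1 = 2.1724
20 log₁₀(2.1724) = 6.74 dB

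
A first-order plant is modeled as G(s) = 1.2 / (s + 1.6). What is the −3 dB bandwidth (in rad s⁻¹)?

For a single-pole low-pass, the −3 dB point is at the pole: ω = 1.6 rad s⁻¹.

1.6 rad s⁻¹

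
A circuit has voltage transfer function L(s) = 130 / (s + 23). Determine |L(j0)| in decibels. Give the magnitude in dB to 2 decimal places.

15.04 dB

L(0) = 130 / 23 = 5.6522
20 log₁₀(5.6522) = 15.044 dB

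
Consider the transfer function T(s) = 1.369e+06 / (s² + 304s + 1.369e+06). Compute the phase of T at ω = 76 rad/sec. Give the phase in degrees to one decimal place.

-1.0°

∠[(j76)² + 304(j76) + 1.369e+06] = ∠[1.3632e+06 + j23104] = 0.97°
∠T(j76) = −0.97° = -0.97°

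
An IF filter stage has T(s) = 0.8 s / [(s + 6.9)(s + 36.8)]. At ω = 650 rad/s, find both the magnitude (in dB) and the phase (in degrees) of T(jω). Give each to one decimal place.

|j650| = 650
|j650 + 6.9| = √(650² + 6.9²) = 650
|j650 + 36.8| = √(650² + 36.8²) = 651
|T(j650)| = 0.8 × 650 / (650 × 651) = 0.0012287
20 log₁₀(0.0012287) = -58.21 dB
∠(j650) = 90.00°
∠(j650 + 6.9) = arctan(650/6.9) = 89.39°
∠(j650 + 36.8) = arctan(650/36.8) = 86.76°
∠T(j650) = 90.00° − (89.39° + 86.76°) = -86.15°

|T| = -58.2 dB, ∠T = -86.2°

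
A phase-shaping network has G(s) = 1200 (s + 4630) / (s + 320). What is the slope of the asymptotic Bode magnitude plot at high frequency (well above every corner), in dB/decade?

0 dB/decade

With 1 zero and 1 pole, the high-frequency asymptotic slope is 20 × (1 − 1) = 0 dB/decade.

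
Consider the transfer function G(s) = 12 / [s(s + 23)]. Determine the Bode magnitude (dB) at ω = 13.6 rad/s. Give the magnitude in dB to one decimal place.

-29.6 dB

|j13.6 + 23| = √(13.6² + 23²) = 26.72
|j13.6| = 13.6
|G(j13.6)| = 12 / (26.72 × 13.6) = 0.033022
20 log₁₀(0.033022) = -29.62 dB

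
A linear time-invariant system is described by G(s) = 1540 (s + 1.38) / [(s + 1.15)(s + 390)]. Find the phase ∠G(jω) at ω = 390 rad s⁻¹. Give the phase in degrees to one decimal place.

∠(j390 + 1.38) = arctan(390/1.38) = 89.80°
∠(j390 + 1.15) = arctan(390/1.15) = 89.83°
∠(j390 + 390) = arctan(390/390) = 45.00°
∠G(j390) = 89.80° − (89.83° + 45.00°) = -45.03°

-45.0°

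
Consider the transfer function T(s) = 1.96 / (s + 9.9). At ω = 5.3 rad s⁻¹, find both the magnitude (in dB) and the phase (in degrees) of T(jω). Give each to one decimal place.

|T| = -15.2 dB, ∠T = -28.2°

|j5.3 + 9.9| = √(5.3² + 9.9²) = 11.23
|T(j5.3)| = 1.96 / 11.23 = 0.17454
20 log₁₀(0.17454) = -15.16 dB
∠(j5.3 + 9.9) = arctan(5.3/9.9) = 28.16°
∠T(j5.3) = −28.16° = -28.16°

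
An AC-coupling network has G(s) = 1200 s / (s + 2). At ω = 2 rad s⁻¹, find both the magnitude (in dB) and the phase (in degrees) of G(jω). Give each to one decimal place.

|j2| = 2
|j2 + 2| = √(2² + 2²) = 2.828
|G(j2)| = 1200 × 2 / 2.828 = 848.53
20 log₁₀(848.53) = 58.57 dB
∠(j2) = 90.00°
∠(j2 + 2) = arctan(2/2) = 45.00°
∠G(j2) = 90.00° − 45.00° = 45.00°

|G| = 58.6 dB, ∠G = 45.0 deg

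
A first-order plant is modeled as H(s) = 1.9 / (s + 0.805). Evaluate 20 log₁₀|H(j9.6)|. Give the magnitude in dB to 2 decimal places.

-14.10 dB

|j9.6 + 0.805| = √(9.6² + 0.805²) = 9.634
|H(j9.6)| = 1.9 / 9.634 = 0.19722
20 log₁₀(0.19722) = -14.101 dB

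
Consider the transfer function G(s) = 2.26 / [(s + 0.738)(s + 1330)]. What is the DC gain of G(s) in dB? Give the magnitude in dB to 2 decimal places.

G(0) = 2.26 / (0.738 × 1330) = 0.0023025
20 log₁₀(0.0023025) = -52.756 dB

-52.76 dB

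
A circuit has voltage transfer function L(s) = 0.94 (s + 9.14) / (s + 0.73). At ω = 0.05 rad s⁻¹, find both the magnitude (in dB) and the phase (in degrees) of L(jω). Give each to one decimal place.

|j0.05 + 9.14| = √(0.05² + 9.14²) = 9.14
|j0.05 + 0.73| = √(0.05² + 0.73²) = 0.7317
|L(j0.05)| = 0.94 × 9.14 / 0.7317 = 11.742
20 log₁₀(11.742) = 21.39 dB
∠(j0.05 + 9.14) = arctan(0.05/9.14) = 0.31°
∠(j0.05 + 0.73) = arctan(0.05/0.73) = 3.92°
∠L(j0.05) = 0.31° − 3.92° = -3.60°

|L| = 21.4 dB, ∠L = -3.6°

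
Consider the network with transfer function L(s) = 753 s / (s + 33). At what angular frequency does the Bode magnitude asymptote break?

33 rad/s

The single real pole at s = −33 gives a corner at ω = 33 rad/s.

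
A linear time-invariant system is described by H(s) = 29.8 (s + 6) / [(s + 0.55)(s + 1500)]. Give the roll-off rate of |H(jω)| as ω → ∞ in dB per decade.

-20 dB/decade

With 1 zero and 2 poles, the high-frequency asymptotic slope is 20 × (1 − 2) = -20 dB/decade.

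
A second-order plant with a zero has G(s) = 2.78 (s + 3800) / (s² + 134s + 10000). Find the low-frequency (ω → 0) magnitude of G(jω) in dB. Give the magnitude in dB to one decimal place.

0.5 dB

G(0) = 2.78 × 3800 / 10000 = 1.0564
20 log₁₀(1.0564) = 0.48 dB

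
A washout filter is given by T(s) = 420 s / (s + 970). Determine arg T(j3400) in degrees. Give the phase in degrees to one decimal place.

∠(j3400) = 90.00°
∠(j3400 + 970) = arctan(3400/970) = 74.08°
∠T(j3400) = 90.00° − 74.08° = 15.92°

15.9°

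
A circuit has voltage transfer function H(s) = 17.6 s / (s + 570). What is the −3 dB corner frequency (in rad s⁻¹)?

570 rad s⁻¹

For a single-pole high-pass, the −3 dB point is at the pole: ω = 570 rad s⁻¹.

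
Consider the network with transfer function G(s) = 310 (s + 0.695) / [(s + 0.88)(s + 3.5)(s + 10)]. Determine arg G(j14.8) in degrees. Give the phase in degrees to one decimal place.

-131.9°

∠(j14.8 + 0.695) = arctan(14.8/0.695) = 87.31°
∠(j14.8 + 0.88) = arctan(14.8/0.88) = 86.60°
∠(j14.8 + 3.5) = arctan(14.8/3.5) = 76.69°
∠(j14.8 + 10) = arctan(14.8/10) = 55.95°
∠G(j14.8) = 87.31° − (86.60° + 76.69° + 55.95°) = -131.93°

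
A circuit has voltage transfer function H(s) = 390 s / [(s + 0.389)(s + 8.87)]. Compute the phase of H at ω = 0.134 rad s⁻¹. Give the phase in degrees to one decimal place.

∠(j0.134) = 90.00°
∠(j0.134 + 0.389) = arctan(0.134/0.389) = 19.01°
∠(j0.134 + 8.87) = arctan(0.134/8.87) = 0.87°
∠H(j0.134) = 90.00° − (19.01° + 0.87°) = 70.13°

70.1°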